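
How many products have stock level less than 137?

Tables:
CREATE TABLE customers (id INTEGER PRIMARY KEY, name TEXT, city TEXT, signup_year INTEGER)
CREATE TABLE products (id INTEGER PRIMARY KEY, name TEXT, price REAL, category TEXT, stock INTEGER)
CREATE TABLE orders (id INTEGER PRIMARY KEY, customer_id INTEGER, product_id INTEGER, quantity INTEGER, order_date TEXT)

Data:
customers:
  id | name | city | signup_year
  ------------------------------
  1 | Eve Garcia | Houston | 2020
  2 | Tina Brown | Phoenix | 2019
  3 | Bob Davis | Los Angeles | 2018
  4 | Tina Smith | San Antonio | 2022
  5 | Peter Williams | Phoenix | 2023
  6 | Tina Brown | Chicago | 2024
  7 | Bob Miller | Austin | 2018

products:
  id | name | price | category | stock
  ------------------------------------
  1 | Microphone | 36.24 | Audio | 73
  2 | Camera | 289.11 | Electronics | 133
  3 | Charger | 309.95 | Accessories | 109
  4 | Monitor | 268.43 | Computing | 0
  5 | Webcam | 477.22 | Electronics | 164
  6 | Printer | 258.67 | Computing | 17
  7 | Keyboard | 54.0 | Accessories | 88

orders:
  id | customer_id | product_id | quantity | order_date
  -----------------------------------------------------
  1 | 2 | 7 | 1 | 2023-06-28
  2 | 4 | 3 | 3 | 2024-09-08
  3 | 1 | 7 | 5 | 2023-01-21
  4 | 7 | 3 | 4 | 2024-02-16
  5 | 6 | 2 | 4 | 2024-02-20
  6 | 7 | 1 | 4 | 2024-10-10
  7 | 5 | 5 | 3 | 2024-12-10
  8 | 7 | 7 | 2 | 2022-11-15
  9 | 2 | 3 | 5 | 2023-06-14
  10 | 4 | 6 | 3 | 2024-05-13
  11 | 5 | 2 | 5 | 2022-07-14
SELECT COUNT(*) FROM products WHERE stock < 137

Execution result:
6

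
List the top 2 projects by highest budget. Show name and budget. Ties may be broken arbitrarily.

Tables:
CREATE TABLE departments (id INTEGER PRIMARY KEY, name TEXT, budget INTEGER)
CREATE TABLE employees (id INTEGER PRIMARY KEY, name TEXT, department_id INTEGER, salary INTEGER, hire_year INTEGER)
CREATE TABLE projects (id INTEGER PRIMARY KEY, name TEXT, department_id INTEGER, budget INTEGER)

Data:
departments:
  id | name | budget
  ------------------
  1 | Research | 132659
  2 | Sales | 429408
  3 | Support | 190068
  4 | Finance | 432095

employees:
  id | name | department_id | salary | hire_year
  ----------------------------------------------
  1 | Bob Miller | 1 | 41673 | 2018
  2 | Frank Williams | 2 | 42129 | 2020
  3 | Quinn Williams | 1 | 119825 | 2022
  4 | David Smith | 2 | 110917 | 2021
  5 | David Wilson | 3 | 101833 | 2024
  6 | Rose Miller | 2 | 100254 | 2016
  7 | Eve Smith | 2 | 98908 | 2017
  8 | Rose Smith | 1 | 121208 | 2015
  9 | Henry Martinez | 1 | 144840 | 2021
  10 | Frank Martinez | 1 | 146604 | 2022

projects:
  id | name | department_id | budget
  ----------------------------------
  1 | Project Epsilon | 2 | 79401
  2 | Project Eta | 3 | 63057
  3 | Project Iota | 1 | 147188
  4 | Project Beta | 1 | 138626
SELECT name, budget FROM projects ORDER BY budget DESC LIMIT 2

Execution result:
name | budget
Project Iota | 147188
Project Beta | 138626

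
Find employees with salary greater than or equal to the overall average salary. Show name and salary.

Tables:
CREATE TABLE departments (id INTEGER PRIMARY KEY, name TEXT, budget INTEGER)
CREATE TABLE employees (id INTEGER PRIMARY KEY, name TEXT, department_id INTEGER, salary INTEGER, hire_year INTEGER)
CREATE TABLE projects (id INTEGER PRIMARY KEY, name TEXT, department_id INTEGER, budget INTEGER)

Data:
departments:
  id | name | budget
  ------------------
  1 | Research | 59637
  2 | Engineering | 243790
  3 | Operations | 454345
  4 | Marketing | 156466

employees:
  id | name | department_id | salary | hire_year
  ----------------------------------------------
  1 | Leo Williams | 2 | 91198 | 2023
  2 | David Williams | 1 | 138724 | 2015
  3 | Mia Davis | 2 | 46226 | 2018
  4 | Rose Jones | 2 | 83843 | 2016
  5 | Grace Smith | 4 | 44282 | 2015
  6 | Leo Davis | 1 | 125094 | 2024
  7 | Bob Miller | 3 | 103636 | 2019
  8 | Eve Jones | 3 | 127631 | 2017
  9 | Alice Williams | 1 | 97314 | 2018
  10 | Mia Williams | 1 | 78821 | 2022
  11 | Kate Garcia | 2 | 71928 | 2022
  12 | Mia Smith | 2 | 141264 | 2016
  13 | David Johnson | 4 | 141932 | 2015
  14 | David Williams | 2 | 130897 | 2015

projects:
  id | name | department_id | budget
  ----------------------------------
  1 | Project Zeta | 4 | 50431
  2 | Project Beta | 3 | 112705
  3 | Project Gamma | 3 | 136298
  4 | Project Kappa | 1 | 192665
SELECT name, salary FROM employees WHERE salary >= (SELECT AVG(salary) FROM employees)

Execution result:
name | salary
David Williams | 138724
Leo Davis | 125094
Bob Miller | 103636
Eve Jones | 127631
Mia Smith | 141264
David Johnson | 141932
David Williams | 130897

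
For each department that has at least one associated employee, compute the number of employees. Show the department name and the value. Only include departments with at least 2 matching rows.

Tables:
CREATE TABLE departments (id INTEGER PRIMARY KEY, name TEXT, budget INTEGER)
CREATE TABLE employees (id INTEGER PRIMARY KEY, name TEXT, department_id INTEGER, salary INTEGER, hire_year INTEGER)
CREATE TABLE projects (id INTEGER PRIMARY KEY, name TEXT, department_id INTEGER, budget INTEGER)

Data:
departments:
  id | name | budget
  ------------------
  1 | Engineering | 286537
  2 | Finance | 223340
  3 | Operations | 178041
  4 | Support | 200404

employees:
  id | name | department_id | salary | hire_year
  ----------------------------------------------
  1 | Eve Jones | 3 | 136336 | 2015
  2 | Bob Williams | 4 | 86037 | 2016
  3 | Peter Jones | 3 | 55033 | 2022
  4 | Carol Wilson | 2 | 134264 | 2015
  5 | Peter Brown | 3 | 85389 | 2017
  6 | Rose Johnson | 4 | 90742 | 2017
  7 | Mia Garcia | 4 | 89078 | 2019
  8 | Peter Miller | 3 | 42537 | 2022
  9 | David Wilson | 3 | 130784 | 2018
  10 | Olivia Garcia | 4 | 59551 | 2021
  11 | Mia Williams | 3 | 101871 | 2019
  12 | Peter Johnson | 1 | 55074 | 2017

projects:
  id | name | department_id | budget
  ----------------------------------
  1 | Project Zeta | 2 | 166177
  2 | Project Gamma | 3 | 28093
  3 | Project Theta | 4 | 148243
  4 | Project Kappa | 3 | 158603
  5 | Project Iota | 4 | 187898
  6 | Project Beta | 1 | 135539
SELECT p.name, COUNT(*) AS n FROM employees c JOIN departments p ON c.department_id = p.id GROUP BY p.id, p.name HAVING COUNT(*) >= 2

Execution result:
name | n
Operations | 6
Support | 4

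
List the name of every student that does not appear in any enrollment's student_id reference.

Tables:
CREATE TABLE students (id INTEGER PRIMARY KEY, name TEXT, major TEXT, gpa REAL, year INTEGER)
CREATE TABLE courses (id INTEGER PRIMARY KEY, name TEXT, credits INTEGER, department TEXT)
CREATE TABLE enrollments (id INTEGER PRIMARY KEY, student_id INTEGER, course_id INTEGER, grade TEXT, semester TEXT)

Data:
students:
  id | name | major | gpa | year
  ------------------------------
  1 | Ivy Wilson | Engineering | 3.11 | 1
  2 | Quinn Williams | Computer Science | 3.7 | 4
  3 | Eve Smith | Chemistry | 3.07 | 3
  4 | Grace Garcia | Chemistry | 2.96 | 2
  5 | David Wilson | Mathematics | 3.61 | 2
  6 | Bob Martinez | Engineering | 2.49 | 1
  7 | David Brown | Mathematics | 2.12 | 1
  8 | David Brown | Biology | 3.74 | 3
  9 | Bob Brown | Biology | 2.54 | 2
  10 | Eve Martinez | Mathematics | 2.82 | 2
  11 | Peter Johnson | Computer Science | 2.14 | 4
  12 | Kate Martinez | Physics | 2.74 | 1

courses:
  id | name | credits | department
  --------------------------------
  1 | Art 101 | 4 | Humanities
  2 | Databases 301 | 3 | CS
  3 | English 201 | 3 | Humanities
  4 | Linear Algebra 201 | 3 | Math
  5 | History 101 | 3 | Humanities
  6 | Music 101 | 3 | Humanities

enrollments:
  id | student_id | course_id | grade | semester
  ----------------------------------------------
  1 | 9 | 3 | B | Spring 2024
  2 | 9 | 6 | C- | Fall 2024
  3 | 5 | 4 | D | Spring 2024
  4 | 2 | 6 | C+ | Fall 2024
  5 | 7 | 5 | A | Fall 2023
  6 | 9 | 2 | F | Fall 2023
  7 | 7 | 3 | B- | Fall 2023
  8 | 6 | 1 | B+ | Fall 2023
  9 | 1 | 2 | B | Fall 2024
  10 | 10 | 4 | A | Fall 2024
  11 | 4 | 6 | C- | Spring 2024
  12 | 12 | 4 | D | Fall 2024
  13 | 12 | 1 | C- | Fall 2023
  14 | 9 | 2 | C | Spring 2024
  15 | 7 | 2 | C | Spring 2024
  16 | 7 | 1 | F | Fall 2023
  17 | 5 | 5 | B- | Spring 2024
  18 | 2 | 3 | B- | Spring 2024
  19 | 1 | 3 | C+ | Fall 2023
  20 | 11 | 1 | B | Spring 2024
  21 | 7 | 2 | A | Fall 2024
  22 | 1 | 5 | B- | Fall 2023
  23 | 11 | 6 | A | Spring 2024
SELECT p.name FROM students p LEFT JOIN enrollments c ON c.student_id = p.id WHERE c.id IS NULL

Execution result:
name
Eve Smith
David Brown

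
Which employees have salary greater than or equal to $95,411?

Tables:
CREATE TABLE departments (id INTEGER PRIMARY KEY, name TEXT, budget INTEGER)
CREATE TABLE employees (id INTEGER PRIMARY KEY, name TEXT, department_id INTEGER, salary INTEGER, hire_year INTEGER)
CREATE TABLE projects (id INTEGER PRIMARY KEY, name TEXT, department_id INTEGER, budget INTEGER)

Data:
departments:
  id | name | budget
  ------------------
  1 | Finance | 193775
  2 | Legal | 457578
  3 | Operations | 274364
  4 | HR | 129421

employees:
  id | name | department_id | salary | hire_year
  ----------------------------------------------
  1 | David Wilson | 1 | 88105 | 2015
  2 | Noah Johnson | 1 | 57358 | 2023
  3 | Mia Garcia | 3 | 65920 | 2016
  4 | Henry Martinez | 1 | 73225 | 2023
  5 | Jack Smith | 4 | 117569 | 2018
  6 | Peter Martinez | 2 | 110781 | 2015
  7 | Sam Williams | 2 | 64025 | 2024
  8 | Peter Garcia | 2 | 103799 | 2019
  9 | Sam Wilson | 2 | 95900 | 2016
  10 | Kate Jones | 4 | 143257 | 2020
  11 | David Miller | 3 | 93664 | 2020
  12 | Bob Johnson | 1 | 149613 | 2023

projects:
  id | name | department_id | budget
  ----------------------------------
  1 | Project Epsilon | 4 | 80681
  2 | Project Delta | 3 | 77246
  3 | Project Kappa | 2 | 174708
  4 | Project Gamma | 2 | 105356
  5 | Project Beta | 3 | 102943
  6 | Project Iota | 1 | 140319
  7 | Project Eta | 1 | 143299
SELECT name, salary FROM employees WHERE salary >= 95411

Execution result:
name | salary
Jack Smith | 117569
Peter Martinez | 110781
Peter Garcia | 103799
Sam Wilson | 95900
Kate Jones | 143257
Bob Johnson | 149613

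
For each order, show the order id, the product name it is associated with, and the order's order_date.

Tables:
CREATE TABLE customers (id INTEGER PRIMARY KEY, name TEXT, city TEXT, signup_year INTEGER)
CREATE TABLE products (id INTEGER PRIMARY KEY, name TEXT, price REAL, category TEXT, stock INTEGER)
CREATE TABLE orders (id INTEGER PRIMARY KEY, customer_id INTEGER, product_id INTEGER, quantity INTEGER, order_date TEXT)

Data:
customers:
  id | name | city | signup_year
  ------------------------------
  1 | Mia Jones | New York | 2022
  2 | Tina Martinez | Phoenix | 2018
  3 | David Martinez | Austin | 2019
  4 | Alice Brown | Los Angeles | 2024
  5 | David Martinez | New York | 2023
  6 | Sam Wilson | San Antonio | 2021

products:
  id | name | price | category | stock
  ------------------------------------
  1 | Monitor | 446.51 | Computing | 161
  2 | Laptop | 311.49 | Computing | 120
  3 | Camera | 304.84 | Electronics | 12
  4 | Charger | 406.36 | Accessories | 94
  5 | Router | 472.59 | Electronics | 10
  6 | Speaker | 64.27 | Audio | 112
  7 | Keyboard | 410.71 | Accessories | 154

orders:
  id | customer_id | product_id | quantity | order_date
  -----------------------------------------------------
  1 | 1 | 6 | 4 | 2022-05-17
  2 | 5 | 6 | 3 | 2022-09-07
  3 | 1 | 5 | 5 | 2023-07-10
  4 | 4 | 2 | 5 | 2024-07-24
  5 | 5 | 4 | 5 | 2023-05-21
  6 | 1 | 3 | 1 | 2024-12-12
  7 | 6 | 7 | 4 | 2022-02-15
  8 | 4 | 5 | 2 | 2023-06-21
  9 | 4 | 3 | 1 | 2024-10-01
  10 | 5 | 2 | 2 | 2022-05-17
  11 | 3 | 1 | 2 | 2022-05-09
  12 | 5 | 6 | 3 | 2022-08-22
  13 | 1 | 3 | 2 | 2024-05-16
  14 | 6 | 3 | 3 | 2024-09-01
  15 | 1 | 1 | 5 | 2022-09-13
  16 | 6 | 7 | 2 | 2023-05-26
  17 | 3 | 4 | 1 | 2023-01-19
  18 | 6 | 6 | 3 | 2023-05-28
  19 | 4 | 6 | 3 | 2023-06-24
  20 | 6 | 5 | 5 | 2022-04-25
SELECT c.id, p.name AS product, c.order_date FROM orders c JOIN products p ON c.product_id = p.id

Execution result:
id | product | order_date
1 | Speaker | 2022-05-17
2 | Speaker | 2022-09-07
3 | Router | 2023-07-10
4 | Laptop | 2024-07-24
5 | Charger | 2023-05-21
6 | Camera | 2024-12-12
7 | Keyboard | 2022-02-15
8 | Router | 2023-06-21
9 | Camera | 2024-10-01
10 | Laptop | 2022-05-17
11 | Monitor | 2022-05-09
12 | Speaker | 2022-08-22
13 | Camera | 2024-05-16
14 | Camera | 2024-09-01
15 | Monitor | 2022-09-13
16 | Keyboard | 2023-05-26
17 | Charger | 2023-01-19
18 | Speaker | 2023-05-28
19 | Speaker | 2023-06-24
20 | Router | 2022-04-25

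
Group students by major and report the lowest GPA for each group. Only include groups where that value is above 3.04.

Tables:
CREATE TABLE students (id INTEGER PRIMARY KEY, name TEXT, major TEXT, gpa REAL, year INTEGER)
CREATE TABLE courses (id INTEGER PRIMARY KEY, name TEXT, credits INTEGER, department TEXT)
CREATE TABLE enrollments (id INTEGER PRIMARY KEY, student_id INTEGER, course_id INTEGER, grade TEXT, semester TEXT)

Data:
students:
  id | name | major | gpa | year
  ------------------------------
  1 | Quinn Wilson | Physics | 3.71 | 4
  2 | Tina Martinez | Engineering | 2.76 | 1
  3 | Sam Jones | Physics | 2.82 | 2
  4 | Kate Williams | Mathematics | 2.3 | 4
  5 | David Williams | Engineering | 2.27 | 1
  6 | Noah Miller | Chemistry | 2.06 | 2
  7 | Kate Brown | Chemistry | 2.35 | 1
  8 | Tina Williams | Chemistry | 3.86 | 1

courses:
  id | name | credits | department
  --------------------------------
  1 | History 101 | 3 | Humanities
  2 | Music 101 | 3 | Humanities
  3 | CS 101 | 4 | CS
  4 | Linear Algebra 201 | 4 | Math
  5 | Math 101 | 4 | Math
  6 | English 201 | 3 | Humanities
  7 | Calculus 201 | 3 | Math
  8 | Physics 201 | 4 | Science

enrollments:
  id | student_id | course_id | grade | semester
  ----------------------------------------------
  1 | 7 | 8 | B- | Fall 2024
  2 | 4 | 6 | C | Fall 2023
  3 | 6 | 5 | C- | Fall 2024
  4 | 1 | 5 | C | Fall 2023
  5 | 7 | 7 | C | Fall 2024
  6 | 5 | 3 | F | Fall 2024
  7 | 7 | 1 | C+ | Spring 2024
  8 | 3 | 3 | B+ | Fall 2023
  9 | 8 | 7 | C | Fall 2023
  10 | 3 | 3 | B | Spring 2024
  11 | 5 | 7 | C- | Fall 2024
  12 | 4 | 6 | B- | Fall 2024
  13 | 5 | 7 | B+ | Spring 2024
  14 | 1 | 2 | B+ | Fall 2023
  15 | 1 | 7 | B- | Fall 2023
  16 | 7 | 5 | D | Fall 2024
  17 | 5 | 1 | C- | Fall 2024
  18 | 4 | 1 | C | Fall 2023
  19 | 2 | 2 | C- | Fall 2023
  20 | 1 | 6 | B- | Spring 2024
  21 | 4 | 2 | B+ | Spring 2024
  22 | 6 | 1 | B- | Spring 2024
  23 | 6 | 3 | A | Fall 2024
SELECT major, MIN(gpa) AS min_gpa FROM students GROUP BY major HAVING MIN(gpa) > 3.04

Execution result:
(no rows)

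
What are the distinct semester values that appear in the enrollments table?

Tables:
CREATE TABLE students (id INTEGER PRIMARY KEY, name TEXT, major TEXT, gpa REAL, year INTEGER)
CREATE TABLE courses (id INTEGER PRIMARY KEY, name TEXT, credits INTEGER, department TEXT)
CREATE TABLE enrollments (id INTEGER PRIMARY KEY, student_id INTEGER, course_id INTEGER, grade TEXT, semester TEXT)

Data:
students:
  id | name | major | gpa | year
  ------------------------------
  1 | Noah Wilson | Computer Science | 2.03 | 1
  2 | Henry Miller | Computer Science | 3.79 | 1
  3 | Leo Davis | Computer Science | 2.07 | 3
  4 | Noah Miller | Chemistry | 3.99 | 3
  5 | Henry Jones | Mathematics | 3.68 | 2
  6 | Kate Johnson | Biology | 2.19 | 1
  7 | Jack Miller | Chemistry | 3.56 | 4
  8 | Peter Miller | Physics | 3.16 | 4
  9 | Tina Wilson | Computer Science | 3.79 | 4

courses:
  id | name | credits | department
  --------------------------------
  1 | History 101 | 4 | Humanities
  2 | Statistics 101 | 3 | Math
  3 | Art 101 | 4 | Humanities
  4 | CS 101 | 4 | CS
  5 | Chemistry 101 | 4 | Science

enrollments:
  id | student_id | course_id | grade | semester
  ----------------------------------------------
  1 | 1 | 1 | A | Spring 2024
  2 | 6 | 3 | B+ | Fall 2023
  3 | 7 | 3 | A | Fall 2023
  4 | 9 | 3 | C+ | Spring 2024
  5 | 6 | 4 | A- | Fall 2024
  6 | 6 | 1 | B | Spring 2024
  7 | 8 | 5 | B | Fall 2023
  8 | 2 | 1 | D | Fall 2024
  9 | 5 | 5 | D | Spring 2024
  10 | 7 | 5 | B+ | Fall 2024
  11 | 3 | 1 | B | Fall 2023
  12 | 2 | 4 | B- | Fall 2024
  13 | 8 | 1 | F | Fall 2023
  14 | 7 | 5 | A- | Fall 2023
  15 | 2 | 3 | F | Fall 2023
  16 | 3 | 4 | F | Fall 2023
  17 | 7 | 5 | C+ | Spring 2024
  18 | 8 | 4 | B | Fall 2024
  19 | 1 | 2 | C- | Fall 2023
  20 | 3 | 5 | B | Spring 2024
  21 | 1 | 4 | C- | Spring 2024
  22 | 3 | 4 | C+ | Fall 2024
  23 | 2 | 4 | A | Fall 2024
SELECT DISTINCT semester FROM enrollments

Execution result:
semester
Spring 2024
Fall 2023
Fall 2024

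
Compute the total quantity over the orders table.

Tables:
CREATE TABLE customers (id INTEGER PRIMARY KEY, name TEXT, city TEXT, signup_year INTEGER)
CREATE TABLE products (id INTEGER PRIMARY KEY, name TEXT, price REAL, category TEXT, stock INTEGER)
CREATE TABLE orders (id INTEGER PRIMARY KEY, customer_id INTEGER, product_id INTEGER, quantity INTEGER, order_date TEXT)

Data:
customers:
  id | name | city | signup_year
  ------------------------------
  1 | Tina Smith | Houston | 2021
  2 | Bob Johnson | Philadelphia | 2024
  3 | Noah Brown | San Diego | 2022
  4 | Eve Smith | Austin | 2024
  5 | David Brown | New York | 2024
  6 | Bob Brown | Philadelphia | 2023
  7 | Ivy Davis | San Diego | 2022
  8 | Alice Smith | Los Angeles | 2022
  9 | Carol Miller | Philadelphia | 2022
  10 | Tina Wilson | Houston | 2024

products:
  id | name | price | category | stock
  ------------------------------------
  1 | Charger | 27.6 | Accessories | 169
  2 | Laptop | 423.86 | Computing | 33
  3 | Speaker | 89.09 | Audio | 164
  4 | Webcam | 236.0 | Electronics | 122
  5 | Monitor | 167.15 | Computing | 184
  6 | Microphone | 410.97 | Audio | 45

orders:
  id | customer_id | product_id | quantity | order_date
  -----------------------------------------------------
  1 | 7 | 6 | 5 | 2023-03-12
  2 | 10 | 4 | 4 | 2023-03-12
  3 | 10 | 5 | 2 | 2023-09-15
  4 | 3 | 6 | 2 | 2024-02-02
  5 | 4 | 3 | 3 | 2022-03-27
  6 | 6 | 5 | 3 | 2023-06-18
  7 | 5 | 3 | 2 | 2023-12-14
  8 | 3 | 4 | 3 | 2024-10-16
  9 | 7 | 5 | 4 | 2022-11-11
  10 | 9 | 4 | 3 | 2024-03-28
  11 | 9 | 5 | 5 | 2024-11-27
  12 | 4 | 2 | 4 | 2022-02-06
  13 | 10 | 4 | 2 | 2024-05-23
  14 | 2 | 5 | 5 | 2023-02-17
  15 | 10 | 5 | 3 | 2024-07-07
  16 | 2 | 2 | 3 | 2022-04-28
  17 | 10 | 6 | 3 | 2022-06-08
SELECT SUM(quantity) FROM orders

Execution result:
56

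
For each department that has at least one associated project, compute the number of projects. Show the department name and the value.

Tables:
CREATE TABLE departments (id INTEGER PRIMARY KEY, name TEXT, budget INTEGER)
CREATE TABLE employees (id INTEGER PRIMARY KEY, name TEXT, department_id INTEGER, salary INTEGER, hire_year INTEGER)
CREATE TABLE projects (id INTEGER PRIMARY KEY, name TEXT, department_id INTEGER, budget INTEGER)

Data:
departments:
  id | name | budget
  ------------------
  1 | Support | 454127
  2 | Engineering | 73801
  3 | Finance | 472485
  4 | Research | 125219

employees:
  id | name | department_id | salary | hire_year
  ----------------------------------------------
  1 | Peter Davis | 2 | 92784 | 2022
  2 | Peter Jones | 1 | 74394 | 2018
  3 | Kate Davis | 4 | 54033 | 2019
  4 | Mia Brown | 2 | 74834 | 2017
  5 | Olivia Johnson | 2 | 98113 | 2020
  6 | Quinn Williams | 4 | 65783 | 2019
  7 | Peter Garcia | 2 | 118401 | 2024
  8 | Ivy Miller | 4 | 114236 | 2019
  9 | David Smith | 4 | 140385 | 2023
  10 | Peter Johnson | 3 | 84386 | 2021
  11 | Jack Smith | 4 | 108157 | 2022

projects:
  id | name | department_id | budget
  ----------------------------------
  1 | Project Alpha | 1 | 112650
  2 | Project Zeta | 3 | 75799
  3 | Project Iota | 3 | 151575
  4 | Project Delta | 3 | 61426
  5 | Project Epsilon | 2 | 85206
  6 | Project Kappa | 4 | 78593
SELECT p.name, COUNT(*) AS n FROM projects c JOIN departments p ON c.department_id = p.id GROUP BY p.id, p.name

Execution result:
name | n
Support | 1
Engineering | 1
Finance | 3
Research | 1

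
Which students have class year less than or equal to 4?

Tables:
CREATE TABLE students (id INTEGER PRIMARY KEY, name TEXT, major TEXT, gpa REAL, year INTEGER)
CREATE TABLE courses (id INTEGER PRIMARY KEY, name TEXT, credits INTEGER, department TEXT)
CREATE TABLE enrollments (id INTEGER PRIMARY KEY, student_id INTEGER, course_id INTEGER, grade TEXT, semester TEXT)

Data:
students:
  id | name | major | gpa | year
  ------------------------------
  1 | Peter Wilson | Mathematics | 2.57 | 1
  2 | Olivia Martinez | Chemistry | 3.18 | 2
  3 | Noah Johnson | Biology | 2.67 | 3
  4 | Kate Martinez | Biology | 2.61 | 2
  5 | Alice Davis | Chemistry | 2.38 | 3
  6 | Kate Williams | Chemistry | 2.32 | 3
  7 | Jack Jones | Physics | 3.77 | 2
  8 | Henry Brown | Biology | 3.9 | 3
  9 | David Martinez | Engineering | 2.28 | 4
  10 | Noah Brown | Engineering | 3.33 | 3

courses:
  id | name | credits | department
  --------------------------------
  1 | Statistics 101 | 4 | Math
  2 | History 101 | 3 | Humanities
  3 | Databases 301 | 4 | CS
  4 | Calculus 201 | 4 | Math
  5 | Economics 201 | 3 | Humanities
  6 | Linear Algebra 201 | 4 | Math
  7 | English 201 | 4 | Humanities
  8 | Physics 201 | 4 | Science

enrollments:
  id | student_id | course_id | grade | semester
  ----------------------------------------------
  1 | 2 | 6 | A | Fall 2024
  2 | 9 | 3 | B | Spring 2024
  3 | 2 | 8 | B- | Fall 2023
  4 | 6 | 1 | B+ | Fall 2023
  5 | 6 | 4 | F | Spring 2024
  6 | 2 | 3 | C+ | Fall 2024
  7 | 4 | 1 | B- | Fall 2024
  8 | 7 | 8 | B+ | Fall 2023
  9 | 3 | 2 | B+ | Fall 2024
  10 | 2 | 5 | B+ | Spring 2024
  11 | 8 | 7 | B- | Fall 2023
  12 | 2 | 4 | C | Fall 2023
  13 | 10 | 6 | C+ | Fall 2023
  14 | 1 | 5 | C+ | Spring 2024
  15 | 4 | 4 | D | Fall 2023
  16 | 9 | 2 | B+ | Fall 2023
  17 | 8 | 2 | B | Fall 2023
SELECT name, year FROM students WHERE year <= 4

Execution result:
name | year
Peter Wilson | 1
Olivia Martinez | 2
Noah Johnson | 3
Kate Martinez | 2
Alice Davis | 3
Kate Williams | 3
Jack Jones | 2
Henry Brown | 3
David Martinez | 4
Noah Brown | 3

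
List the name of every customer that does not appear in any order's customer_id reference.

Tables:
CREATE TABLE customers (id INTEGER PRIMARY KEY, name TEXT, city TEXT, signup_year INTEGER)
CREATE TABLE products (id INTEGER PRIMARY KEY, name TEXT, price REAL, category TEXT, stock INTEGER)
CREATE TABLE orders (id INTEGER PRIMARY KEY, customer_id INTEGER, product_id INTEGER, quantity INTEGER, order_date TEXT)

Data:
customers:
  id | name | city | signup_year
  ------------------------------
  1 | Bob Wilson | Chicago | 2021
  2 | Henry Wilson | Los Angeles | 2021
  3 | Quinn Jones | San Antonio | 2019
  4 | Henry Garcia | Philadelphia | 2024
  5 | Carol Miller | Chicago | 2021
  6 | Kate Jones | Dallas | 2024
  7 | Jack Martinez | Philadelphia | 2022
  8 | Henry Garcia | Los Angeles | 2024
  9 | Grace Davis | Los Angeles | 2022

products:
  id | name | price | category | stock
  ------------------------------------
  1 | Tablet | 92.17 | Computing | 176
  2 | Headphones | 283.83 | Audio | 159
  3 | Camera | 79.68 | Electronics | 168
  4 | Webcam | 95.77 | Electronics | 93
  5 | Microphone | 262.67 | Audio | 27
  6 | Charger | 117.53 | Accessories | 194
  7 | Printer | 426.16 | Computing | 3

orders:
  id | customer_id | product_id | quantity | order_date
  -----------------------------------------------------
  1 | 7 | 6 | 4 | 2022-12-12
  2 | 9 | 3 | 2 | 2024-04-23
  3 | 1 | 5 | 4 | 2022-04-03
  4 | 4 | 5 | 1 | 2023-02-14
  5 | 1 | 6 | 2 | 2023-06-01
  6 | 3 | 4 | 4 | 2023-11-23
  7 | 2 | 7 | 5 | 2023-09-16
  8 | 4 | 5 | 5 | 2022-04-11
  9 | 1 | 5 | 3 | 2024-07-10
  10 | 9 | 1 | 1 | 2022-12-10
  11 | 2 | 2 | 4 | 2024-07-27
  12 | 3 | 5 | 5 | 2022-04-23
SELECT p.name FROM customers p LEFT JOIN orders c ON c.customer_id = p.id WHERE c.id IS NULL

Execution result:
name
Carol Miller
Kate Jones
Henry Garcia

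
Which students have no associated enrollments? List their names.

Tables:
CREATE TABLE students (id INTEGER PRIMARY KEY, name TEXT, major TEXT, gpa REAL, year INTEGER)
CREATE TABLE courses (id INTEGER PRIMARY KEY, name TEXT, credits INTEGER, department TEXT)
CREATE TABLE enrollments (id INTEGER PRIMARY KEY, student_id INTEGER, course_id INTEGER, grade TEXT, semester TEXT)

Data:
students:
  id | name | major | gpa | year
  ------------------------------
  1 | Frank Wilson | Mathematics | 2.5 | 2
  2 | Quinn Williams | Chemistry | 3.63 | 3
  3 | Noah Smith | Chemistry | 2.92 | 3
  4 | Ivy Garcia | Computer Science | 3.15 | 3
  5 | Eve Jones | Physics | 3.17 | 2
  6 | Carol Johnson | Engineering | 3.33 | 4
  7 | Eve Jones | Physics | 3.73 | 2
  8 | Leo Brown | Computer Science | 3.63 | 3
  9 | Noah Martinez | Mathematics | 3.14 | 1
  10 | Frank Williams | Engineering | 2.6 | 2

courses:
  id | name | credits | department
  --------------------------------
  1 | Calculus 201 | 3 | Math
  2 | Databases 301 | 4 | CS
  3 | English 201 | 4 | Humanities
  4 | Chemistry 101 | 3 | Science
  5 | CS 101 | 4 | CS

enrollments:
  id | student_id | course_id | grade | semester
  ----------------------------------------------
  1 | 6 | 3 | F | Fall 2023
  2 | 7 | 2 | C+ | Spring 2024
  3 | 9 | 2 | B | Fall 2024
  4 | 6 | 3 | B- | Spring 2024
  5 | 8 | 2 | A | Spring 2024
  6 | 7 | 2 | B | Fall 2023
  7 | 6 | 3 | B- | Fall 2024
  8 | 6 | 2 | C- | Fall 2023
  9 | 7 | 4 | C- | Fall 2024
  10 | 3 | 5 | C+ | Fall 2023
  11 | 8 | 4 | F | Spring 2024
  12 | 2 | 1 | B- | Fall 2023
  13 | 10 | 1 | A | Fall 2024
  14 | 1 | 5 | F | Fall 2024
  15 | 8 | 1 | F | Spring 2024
SELECT p.name FROM students p LEFT JOIN enrollments c ON c.student_id = p.id WHERE c.id IS NULL

Execution result:
name
Ivy Garcia
Eve Jones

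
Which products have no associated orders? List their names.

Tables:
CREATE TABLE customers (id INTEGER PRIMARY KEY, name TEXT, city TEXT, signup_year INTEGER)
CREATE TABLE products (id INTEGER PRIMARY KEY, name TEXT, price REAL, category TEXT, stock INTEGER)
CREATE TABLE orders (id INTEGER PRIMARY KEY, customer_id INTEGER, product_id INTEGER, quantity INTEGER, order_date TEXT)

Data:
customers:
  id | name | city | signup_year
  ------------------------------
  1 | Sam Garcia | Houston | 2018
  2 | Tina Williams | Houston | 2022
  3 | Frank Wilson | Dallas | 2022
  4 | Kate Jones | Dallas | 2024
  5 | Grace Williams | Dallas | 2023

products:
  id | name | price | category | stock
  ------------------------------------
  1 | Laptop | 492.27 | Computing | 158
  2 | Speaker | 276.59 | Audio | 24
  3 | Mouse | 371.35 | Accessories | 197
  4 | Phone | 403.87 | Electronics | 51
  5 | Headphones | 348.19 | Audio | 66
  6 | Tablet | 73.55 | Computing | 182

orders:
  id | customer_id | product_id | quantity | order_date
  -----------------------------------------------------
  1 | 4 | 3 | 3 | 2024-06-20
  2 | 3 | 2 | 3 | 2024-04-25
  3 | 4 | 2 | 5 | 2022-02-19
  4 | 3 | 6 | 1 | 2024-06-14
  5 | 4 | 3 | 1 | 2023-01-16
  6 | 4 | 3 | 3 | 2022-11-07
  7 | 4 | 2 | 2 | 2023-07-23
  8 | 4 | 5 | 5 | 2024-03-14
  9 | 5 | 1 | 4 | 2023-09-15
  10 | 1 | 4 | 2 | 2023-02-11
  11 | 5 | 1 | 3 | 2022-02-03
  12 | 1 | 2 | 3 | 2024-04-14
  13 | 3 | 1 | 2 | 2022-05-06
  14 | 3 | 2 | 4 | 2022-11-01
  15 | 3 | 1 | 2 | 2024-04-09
SELECT p.name FROM products p LEFT JOIN orders c ON c.product_id = p.id WHERE c.id IS NULL

Execution result:
(no rows)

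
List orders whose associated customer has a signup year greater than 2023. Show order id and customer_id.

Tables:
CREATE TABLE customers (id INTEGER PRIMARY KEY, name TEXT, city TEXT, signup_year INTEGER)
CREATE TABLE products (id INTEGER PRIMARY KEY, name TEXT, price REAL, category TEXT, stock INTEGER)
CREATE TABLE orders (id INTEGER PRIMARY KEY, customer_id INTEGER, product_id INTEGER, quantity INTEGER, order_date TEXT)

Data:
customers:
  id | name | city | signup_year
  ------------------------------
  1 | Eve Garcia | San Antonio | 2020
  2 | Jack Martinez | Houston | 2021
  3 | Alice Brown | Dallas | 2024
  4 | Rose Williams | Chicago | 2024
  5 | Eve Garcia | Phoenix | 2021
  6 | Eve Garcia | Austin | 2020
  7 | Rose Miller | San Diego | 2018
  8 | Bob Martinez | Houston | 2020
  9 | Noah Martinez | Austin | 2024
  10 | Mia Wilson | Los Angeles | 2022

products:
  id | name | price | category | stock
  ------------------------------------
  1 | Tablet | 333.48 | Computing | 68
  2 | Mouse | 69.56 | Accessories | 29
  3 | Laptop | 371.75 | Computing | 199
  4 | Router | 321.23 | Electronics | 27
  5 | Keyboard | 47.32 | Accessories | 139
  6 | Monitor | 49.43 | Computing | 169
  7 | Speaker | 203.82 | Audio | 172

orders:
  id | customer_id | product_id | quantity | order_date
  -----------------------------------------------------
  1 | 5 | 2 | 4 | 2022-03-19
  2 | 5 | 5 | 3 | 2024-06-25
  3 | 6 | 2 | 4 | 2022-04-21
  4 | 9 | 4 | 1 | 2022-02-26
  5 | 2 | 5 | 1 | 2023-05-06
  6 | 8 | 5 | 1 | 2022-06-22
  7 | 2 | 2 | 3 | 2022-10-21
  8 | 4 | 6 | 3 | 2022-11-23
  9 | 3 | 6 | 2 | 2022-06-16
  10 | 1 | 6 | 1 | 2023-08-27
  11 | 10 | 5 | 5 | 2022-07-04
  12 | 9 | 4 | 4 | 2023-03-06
SELECT id, customer_id FROM orders WHERE customer_id IN (SELECT id FROM customers WHERE signup_year > 2023)

Execution result:
id | customer_id
4 | 9
8 | 4
9 | 3
12 | 9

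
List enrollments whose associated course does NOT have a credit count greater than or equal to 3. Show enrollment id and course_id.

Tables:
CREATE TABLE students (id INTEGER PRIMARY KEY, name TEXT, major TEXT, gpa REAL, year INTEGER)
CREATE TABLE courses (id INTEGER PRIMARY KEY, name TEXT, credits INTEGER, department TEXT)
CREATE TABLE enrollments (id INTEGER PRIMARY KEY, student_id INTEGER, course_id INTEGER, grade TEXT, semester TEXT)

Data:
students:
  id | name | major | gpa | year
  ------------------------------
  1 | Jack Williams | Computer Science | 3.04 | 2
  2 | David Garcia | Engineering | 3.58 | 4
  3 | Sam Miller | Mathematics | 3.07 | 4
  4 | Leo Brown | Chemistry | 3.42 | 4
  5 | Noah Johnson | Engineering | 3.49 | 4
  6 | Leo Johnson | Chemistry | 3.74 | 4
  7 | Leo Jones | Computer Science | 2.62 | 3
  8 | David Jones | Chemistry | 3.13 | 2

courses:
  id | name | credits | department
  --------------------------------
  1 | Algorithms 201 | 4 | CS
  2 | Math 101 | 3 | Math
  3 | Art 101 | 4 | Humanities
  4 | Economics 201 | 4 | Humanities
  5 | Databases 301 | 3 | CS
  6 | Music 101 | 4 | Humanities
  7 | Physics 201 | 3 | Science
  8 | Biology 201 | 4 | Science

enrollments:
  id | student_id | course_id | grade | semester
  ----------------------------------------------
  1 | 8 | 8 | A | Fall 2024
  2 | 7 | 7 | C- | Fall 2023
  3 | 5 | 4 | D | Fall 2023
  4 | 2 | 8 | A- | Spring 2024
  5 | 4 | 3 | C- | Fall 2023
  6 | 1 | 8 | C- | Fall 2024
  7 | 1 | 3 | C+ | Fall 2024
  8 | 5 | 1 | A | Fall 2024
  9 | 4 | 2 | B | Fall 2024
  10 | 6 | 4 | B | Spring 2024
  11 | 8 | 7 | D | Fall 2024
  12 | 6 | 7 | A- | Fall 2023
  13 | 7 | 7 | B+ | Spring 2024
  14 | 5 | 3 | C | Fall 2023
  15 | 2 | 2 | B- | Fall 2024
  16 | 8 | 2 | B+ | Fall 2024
SELECT id, course_id FROM enrollments WHERE course_id NOT IN (SELECT id FROM courses WHERE credits >= 3)

Execution result:
(no rows)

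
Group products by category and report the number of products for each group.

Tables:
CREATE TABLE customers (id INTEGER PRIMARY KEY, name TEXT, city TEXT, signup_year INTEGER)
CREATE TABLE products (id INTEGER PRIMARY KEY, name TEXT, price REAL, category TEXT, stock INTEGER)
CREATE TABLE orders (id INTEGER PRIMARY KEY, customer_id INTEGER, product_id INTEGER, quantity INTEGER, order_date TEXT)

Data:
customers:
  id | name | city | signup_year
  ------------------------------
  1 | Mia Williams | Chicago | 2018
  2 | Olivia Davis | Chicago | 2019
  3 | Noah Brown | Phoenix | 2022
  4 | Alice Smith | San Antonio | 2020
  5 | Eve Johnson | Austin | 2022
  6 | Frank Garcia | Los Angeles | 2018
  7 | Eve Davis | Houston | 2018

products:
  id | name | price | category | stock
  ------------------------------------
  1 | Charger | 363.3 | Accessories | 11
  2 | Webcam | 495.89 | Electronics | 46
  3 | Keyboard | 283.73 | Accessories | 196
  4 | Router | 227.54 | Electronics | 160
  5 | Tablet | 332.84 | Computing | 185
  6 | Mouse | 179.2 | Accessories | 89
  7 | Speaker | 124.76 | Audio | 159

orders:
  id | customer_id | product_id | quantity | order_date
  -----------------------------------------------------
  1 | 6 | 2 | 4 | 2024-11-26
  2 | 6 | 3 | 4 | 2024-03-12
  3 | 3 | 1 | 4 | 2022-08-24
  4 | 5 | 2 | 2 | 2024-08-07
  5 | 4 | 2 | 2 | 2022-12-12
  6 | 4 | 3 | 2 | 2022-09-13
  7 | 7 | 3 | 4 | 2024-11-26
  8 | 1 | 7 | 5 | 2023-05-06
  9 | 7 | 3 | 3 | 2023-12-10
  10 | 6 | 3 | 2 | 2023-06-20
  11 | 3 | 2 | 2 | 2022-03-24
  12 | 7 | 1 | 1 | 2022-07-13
SELECT category, COUNT(*) AS n FROM products GROUP BY category

Execution result:
category | n
Accessories | 3
Audio | 1
Computing | 1
Electronics | 2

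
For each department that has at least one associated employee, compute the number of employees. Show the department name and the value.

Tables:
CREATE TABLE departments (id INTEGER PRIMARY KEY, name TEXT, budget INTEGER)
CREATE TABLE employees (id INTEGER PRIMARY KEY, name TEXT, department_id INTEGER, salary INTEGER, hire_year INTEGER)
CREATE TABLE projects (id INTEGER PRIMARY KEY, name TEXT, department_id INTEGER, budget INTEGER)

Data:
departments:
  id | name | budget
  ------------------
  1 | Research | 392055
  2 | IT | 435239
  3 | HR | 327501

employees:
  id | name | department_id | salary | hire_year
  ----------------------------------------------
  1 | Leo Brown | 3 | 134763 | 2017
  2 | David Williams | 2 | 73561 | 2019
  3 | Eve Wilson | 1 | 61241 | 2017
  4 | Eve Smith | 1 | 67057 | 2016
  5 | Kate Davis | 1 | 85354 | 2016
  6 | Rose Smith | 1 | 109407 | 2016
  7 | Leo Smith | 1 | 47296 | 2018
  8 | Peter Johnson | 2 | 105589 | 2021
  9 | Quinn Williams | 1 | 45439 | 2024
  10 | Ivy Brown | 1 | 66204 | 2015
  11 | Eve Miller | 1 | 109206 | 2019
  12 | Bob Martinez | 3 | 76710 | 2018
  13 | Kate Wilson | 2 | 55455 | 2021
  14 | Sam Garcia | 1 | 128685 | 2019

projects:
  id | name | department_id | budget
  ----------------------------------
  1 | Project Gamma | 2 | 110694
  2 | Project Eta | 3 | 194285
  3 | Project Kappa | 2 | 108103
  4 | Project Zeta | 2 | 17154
SELECT p.name, COUNT(*) AS n FROM employees c JOIN departments p ON c.department_id = p.id GROUP BY p.id, p.name

Execution result:
name | n
Research | 9
IT | 3
HR | 2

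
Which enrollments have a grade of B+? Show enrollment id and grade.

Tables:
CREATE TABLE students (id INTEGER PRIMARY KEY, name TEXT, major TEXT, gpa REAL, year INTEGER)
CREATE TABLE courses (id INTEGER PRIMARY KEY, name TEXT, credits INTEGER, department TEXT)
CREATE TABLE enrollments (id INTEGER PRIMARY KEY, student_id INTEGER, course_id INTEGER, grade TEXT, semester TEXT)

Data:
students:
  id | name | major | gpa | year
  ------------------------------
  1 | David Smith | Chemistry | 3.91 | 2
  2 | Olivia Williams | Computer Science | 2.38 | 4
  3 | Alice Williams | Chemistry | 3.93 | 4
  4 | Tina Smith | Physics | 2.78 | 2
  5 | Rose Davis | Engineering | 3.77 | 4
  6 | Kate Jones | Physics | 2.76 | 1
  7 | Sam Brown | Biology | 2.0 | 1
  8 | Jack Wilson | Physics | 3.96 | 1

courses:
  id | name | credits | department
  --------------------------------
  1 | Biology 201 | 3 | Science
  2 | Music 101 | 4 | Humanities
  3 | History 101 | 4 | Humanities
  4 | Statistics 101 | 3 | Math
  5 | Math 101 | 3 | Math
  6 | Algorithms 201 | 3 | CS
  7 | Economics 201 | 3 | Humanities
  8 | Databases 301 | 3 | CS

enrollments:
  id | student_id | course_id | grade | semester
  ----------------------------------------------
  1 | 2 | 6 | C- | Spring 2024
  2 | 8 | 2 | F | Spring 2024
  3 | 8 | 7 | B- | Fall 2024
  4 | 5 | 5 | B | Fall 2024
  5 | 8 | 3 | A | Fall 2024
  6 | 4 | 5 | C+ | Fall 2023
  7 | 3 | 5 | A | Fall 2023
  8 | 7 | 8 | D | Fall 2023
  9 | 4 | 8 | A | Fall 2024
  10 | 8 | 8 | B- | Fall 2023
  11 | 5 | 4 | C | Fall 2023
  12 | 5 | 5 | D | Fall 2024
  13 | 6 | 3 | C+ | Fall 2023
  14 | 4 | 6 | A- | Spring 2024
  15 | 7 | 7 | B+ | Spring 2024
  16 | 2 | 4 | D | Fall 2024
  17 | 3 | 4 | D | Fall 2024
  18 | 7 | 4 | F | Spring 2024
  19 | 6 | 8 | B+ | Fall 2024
SELECT id, grade FROM enrollments WHERE grade = 'B+'

Execution result:
id | grade
15 | B+
19 | B+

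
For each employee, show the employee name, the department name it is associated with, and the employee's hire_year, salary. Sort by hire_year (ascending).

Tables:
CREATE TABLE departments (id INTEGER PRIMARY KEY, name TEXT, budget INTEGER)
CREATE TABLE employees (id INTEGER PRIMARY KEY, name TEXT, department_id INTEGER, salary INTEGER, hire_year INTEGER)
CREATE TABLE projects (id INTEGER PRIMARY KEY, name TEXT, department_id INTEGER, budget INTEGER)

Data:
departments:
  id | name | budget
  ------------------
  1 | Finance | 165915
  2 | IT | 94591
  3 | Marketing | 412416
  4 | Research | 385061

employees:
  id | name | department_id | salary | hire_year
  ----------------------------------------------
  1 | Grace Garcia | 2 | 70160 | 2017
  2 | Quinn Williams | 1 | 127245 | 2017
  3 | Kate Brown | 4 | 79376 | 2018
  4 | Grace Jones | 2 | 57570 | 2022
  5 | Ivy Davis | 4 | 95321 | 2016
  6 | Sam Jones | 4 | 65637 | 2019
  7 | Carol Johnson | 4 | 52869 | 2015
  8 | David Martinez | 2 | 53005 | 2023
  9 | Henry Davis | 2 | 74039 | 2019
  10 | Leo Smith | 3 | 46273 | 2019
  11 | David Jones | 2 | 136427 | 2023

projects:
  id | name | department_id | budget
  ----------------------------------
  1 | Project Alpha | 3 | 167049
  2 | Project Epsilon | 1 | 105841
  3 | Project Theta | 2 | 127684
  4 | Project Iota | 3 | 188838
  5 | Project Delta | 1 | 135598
SELECT c.name, p.name AS department, c.hire_year, c.salary FROM employees c JOIN departments p ON c.department_id = p.id ORDER BY c.hire_year ASC

Execution result:
name | department | hire_year | salary
Carol Johnson | Research | 2015 | 52869
Ivy Davis | Research | 2016 | 95321
Grace Garcia | IT | 2017 | 70160
Quinn Williams | Finance | 2017 | 127245
Kate Brown | Research | 2018 | 79376
Sam Jones | Research | 2019 | 65637
Henry Davis | IT | 2019 | 74039
Leo Smith | Marketing | 2019 | 46273
Grace Jones | IT | 2022 | 57570
David Martinez | IT | 2023 | 53005
David Jones | IT | 2023 | 136427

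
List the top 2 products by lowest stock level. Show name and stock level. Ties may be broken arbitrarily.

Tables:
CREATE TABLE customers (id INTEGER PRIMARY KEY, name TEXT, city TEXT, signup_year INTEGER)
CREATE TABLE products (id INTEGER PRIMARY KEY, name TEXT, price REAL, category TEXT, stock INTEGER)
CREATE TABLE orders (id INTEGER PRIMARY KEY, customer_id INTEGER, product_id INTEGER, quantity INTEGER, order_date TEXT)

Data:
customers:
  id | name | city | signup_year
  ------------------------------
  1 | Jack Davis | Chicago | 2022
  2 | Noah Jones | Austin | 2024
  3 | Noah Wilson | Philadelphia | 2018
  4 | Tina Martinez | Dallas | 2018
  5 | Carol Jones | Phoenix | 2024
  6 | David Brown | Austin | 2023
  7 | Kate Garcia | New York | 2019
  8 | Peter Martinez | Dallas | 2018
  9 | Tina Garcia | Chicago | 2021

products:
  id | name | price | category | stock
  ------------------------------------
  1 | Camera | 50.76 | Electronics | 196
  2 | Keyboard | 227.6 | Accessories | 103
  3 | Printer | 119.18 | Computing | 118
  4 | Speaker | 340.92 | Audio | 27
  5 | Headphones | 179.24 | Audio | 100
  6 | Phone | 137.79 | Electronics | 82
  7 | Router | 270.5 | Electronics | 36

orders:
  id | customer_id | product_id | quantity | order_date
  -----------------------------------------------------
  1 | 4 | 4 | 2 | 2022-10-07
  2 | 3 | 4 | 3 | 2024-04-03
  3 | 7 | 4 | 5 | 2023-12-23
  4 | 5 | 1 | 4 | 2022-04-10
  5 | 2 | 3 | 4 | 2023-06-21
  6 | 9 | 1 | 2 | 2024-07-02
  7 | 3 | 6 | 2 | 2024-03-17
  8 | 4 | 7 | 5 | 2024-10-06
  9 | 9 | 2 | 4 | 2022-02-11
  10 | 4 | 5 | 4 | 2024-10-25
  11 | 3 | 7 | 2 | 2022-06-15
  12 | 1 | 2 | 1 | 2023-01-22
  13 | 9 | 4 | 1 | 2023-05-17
SELECT name, stock FROM products ORDER BY stock ASC LIMIT 2

Execution result:
name | stock
Speaker | 27
Router | 36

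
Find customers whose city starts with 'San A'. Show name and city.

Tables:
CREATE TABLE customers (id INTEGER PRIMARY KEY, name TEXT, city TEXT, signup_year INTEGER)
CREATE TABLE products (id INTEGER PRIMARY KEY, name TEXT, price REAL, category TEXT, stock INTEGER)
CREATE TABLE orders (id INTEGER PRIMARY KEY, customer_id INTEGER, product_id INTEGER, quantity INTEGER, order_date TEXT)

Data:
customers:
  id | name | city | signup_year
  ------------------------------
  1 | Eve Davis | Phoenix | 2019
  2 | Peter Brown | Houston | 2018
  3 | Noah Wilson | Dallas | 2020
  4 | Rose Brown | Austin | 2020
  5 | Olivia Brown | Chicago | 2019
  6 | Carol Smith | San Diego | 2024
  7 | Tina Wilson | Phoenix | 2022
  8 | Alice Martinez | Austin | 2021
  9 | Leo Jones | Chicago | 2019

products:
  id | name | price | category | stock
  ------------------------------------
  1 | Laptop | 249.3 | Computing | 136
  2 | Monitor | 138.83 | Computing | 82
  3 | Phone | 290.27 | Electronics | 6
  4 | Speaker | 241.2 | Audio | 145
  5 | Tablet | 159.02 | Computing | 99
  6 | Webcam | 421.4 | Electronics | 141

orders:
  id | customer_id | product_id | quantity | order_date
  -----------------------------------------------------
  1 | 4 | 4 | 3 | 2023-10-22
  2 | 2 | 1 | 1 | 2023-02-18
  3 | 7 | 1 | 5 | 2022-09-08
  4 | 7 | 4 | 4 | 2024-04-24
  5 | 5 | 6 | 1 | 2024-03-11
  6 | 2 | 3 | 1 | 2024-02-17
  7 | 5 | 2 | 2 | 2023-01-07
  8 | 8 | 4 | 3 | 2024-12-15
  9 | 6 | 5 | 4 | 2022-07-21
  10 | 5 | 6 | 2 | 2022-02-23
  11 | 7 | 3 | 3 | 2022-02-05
SELECT name, city FROM customers WHERE city LIKE 'San A%'

Execution result:
(no rows)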